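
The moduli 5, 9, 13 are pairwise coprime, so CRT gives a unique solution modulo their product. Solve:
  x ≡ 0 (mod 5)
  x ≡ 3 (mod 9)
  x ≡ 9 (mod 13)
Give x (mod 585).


Moduli 5, 9, 13 are pairwise coprime; by CRT there is a unique solution modulo M = 5 · 9 · 13 = 585.
Solve pairwise, accumulating the modulus:
  Start with x ≡ 0 (mod 5).
  Combine with x ≡ 3 (mod 9): since gcd(5, 9) = 1, we get a unique residue mod 45.
    Write x = 0 + 5·t and substitute into x ≡ 3 (mod 9): 5·t ≡ 3 − 0 = 3 (mod 9).
    The inverse of 5 mod 9 is 2 (since 5·2 = 10 = 1·9 + 1), so t ≡ 2·3 = 6 ≡ 6 (mod 9).
    Then x = 0 + 5·6 = 30, valid modulo lcm(5, 9) = 45: x ≡ 30 (mod 45).
  Combine with x ≡ 9 (mod 13): since gcd(45, 13) = 1, we get a unique residue mod 585.
    Write x = 30 + 45·t and substitute into x ≡ 9 (mod 13): 45·t ≡ 9 − 30 = -21 (mod 13).
    Reduce coefficients mod 13: 6·t ≡ 5 (mod 13).
    The inverse of 6 mod 13 is 11 (since 6·11 = 66 = 5·13 + 1), so t ≡ 11·5 = 55 ≡ 3 (mod 13).
    Then x = 30 + 45·3 = 165, valid modulo lcm(45, 13) = 585: x ≡ 165 (mod 585).
Verify: 165 mod 5 = 0 ✓, 165 mod 9 = 3 ✓, 165 mod 13 = 9 ✓.

x ≡ 165 (mod 585).


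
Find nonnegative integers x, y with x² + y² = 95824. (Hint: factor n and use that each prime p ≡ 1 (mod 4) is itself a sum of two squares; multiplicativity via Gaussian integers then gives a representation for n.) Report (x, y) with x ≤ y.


Step 1: Factor n = 95824 = 2^4 · 53 · 113.
Step 2: Check the mod-4 condition on each prime factor: 2 = 2 (special); 53 ≡ 1 (mod 4), exponent 1; 113 ≡ 1 (mod 4), exponent 1.
All primes ≡ 3 (mod 4) appear to even exponent (or don't appear), so by the two-squares theorem n IS expressible as a sum of two squares.
Step 3: Build a representation. Group n = k² · m with k = 4 and m = 53 · 113 = 5989 (a product of primes ≡ 1 (mod 4)); a representation of m scales to one of n via (k·x)² + (k·y)² = k²(x² + y²). Each prime p ≡ 1 (mod 4) is itself a sum of two squares; find a² by testing p − a² for a perfect square:
  53: 53 − 1² = 52, 53 − 2² = 49 = 7² ⇒ 53 = 2² + 7².
  113: 113 − 1² = 112, 113 − 2² = 109, 113 − 3² = 104, 113 − 4² = 97, 113 − 5² = 88, 113 − 6² = 77, 113 − 7² = 64 = 8² ⇒ 113 = 7² + 8².
  Combine using the Brahmagupta–Fibonacci identity (a² + b²)(c² + d²) = (ac − bd)² + (ad + bc)² = (ac + bd)² + (ad − bc)²:
  53 · 113 = 5989: from (2² + 7²)(7² + 8²), take (2·7 − 7·8, 2·8 + 7·7) = (14 − 56, 16 + 49) = (-42, 65); dropping signs (only squares matter) gives (42, 65); check 42² + 65² = 1764 + 4225 = 5989 ✓.
  Scale by k = 4: (4·42, 4·65) = (168, 260).
Step 4: Order so x ≤ y and verify: 168² + 260² = 28224 + 67600 = 95824 = n. ✓

n = 95824 = 168² + 260² (one valid representation with x ≤ y).


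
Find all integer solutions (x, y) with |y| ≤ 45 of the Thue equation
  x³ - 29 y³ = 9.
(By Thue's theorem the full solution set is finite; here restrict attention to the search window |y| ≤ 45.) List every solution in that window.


The equation is x³ - 29y³ = 9. For fixed y, x³ = 29·y³ + 9, so a solution requires the RHS to be a perfect cube.
Strategy: iterate y from -45 to 45, compute RHS = 29·y³ + 9, and check whether it is a (positive or negative) perfect cube.
Check small values of y:
  y = 0: RHS = 9 is not a perfect cube.
  y = 1: RHS = 38 is not a perfect cube.
  y = -1: RHS = -20 is not a perfect cube.
  y = 2: RHS = 241 is not a perfect cube.
  y = -2: RHS = -223 is not a perfect cube.
  y = 3: RHS = 792 is not a perfect cube.
  y = -3: RHS = -774 is not a perfect cube.
Continuing the search up to |y| = 45 finds no solutions either.
No (x, y) in the scanned range satisfies the equation.

No integer solutions with |y| ≤ 45.


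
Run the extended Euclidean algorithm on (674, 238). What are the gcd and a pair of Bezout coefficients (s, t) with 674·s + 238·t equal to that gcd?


Euclidean algorithm on (674, 238) — divide until remainder is 0:
  674 = 2 · 238 + 198
  238 = 1 · 198 + 40
  198 = 4 · 40 + 38
  40 = 1 · 38 + 2
  38 = 19 · 2 + 0
gcd(674, 238) = 2.
Track Bezout coefficients alongside the remainders: start with r₀ = 674 = a·1 + b·0 (s = 1, t = 0) and r₁ = 238 = a·0 + b·1 (s = 0, t = 1); each new remainder r_{k+1} = r_{k-1} − q_k·r_k inherits s_{k+1} = s_{k-1} − q_k·s_k, t_{k+1} = t_{k-1} − q_k·t_k, so r_k = a·s_k + b·t_k at every step:
  q = 2: r = 198, s = 1 − 2·0 = 1, t = 0 − 2·1 = -2  (check: 674·1 + 238·(-2) = 198)
  q = 1: r = 40, s = 0 − 1·1 = -1, t = 1 − 1·(-2) = 3  (check: 674·(-1) + 238·3 = 40)
  q = 4: r = 38, s = 1 − 4·(-1) = 5, t = -2 − 4·3 = -14  (check: 674·5 + 238·(-14) = 38)
  q = 1: r = 2, s = -1 − 1·5 = -6, t = 3 − 1·(-14) = 17  (check: 674·(-6) + 238·17 = 2)
The row with r = 2 (the gcd) gives the Bezout coefficients s = -6, t = 17.
Result: 674 · (-6) + 238 · (17) = 2.

gcd(674, 238) = 2; s = -6, t = 17 (check: 674·(-6) + 238·17 = 2).


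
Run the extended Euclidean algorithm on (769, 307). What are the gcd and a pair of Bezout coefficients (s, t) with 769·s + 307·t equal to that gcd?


Euclidean algorithm on (769, 307) — divide until remainder is 0:
  769 = 2 · 307 + 155
  307 = 1 · 155 + 152
  155 = 1 · 152 + 3
  152 = 50 · 3 + 2
  3 = 1 · 2 + 1
  2 = 2 · 1 + 0
gcd(769, 307) = 1.
Track Bezout coefficients alongside the remainders: start with r₀ = 769 = a·1 + b·0 (s = 1, t = 0) and r₁ = 307 = a·0 + b·1 (s = 0, t = 1); each new remainder r_{k+1} = r_{k-1} − q_k·r_k inherits s_{k+1} = s_{k-1} − q_k·s_k, t_{k+1} = t_{k-1} − q_k·t_k, so r_k = a·s_k + b·t_k at every step:
  q = 2: r = 155, s = 1 − 2·0 = 1, t = 0 − 2·1 = -2  (check: 769·1 + 307·(-2) = 155)
  q = 1: r = 152, s = 0 − 1·1 = -1, t = 1 − 1·(-2) = 3  (check: 769·(-1) + 307·3 = 152)
  q = 1: r = 3, s = 1 − 1·(-1) = 2, t = -2 − 1·3 = -5  (check: 769·2 + 307·(-5) = 3)
  q = 50: r = 2, s = -1 − 50·2 = -101, t = 3 − 50·(-5) = 253  (check: 769·(-101) + 307·253 = 2)
  q = 1: r = 1, s = 2 − 1·(-101) = 103, t = -5 − 1·253 = -258  (check: 769·103 + 307·(-258) = 1)
The row with r = 1 (the gcd) gives the Bezout coefficients s = 103, t = -258.
Result: 769 · (103) + 307 · (-258) = 1.

gcd(769, 307) = 1; s = 103, t = -258 (check: 769·103 + 307·(-258) = 1).


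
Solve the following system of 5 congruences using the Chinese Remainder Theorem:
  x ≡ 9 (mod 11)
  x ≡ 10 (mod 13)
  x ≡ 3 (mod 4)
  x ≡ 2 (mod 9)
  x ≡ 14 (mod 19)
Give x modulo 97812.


Product of moduli M = 11 · 13 · 4 · 9 · 19 = 97812.
Merge one congruence at a time:
  Start: x ≡ 9 (mod 11).
  Combine with x ≡ 10 (mod 13); new modulus lcm = 143.
    Write x = 9 + 11·t and substitute into x ≡ 10 (mod 13): 11·t ≡ 10 − 9 = 1 (mod 13).
    The inverse of 11 mod 13 is 6 (since 11·6 = 66 = 5·13 + 1), so t ≡ 6·1 = 6 ≡ 6 (mod 13).
    Then x = 9 + 11·6 = 75, valid modulo lcm(11, 13) = 143: x ≡ 75 (mod 143).
  Combine with x ≡ 3 (mod 4); new modulus lcm = 572.
    Write x = 75 + 143·t and substitute into x ≡ 3 (mod 4): 143·t ≡ 3 − 75 = -72 (mod 4).
    Reduce coefficients mod 4: 3·t ≡ 0 (mod 4).
    The inverse of 3 mod 4 is 3 (since 3·3 = 9 = 2·4 + 1), so t ≡ 3·0 = 0 ≡ 0 (mod 4).
    Then x = 75 + 143·0 = 75, valid modulo lcm(143, 4) = 572: x ≡ 75 (mod 572).
  Combine with x ≡ 2 (mod 9); new modulus lcm = 5148.
    Write x = 75 + 572·t and substitute into x ≡ 2 (mod 9): 572·t ≡ 2 − 75 = -73 (mod 9).
    Reduce coefficients mod 9: 5·t ≡ 8 (mod 9).
    The inverse of 5 mod 9 is 2 (since 5·2 = 10 = 1·9 + 1), so t ≡ 2·8 = 16 ≡ 7 (mod 9).
    Then x = 75 + 572·7 = 4079, valid modulo lcm(572, 9) = 5148: x ≡ 4079 (mod 5148).
  Combine with x ≡ 14 (mod 19); new modulus lcm = 97812.
    Write x = 4079 + 5148·t and substitute into x ≡ 14 (mod 19): 5148·t ≡ 14 − 4079 = -4065 (mod 19).
    Reduce coefficients mod 19: 18·t ≡ 1 (mod 19).
    The inverse of 18 mod 19 is 18 (since 18·18 = 324 = 17·19 + 1), so t ≡ 18·1 = 18 ≡ 18 (mod 19).
    Then x = 4079 + 5148·18 = 96743, valid modulo lcm(5148, 19) = 97812: x ≡ 96743 (mod 97812).
Verify against each original: 96743 mod 11 = 9, 96743 mod 13 = 10, 96743 mod 4 = 3, 96743 mod 9 = 2, 96743 mod 19 = 14.

x ≡ 96743 (mod 97812).


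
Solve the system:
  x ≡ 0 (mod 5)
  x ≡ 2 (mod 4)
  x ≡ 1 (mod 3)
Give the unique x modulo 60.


Moduli 5, 4, 3 are pairwise coprime; by CRT there is a unique solution modulo M = 5 · 4 · 3 = 60.
Solve pairwise, accumulating the modulus:
  Start with x ≡ 0 (mod 5).
  Combine with x ≡ 2 (mod 4): since gcd(5, 4) = 1, we get a unique residue mod 20.
    Write x = 0 + 5·t and substitute into x ≡ 2 (mod 4): 5·t ≡ 2 − 0 = 2 (mod 4).
    Reduce coefficients mod 4: 1·t ≡ 2 (mod 4).
    So t ≡ 2 (mod 4).
    Then x = 0 + 5·2 = 10, valid modulo lcm(5, 4) = 20: x ≡ 10 (mod 20).
  Combine with x ≡ 1 (mod 3): since gcd(20, 3) = 1, we get a unique residue mod 60.
    Write x = 10 + 20·t and substitute into x ≡ 1 (mod 3): 20·t ≡ 1 − 10 = -9 (mod 3).
    Reduce coefficients mod 3: 2·t ≡ 0 (mod 3).
    The inverse of 2 mod 3 is 2 (since 2·2 = 4 = 1·3 + 1), so t ≡ 2·0 = 0 ≡ 0 (mod 3).
    Then x = 10 + 20·0 = 10, valid modulo lcm(20, 3) = 60: x ≡ 10 (mod 60).
Verify: 10 mod 5 = 0 ✓, 10 mod 4 = 2 ✓, 10 mod 3 = 1 ✓.

x ≡ 10 (mod 60).


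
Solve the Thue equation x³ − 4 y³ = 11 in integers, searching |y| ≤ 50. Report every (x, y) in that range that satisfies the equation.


The equation is x³ - 4y³ = 11. For fixed y, x³ = 4·y³ + 11, so a solution requires the RHS to be a perfect cube.
Strategy: iterate y from -50 to 50, compute RHS = 4·y³ + 11, and check whether it is a (positive or negative) perfect cube.
Check small values of y:
  y = 0: RHS = 11 is not a perfect cube.
  y = 1: RHS = 15 is not a perfect cube.
  y = -1: RHS = 7 is not a perfect cube.
  y = 2: RHS = 43 is not a perfect cube.
  y = -2: RHS = -21 is not a perfect cube.
  y = 3: RHS = 119 is not a perfect cube.
  y = -3: RHS = -97 is not a perfect cube.
Continuing the search up to |y| = 50 finds no solutions either.
No (x, y) in the scanned range satisfies the equation.

No integer solutions with |y| ≤ 50.


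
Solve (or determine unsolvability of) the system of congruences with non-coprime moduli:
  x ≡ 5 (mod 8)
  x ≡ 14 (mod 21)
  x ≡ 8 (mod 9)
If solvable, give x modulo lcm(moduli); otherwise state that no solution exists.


Moduli 8, 21, 9 are not pairwise coprime, so CRT works modulo lcm(m_i) when all pairwise compatibility conditions hold.
Pairwise compatibility: gcd(m_i, m_j) must divide a_i - a_j for every pair.
Merge one congruence at a time:
  Start: x ≡ 5 (mod 8).
  Combine with x ≡ 14 (mod 21): gcd(8, 21) = 1; 14 - 5 = 9, which IS divisible by 1, so compatible.
    Write x = 5 + 8·t and substitute into x ≡ 14 (mod 21): 8·t ≡ 14 − 5 = 9 (mod 21).
    The inverse of 8 mod 21 is 8 (since 8·8 = 64 = 3·21 + 1), so t ≡ 8·9 = 72 ≡ 9 (mod 21).
    Then x = 5 + 8·9 = 77, valid modulo lcm(8, 21) = 168: x ≡ 77 (mod 168).
  Combine with x ≡ 8 (mod 9): gcd(168, 9) = 3; 8 - 77 = -69, which IS divisible by 3, so compatible.
    Write x = 77 + 168·t and substitute into x ≡ 8 (mod 9): 168·t ≡ 8 − 77 = -69 (mod 9).
    Divide the congruence (and modulus) by g = 3: 56·t ≡ -23 (mod 3).
    Reduce coefficients mod 3: 2·t ≡ 1 (mod 3).
    The inverse of 2 mod 3 is 2 (since 2·2 = 4 = 1·3 + 1), so t ≡ 2·1 = 2 ≡ 2 (mod 3).
    Then x = 77 + 168·2 = 413, valid modulo lcm(168, 9) = 504: x ≡ 413 (mod 504).
Verify: 413 mod 8 = 5, 413 mod 21 = 14, 413 mod 9 = 8.

x ≡ 413 (mod 504).


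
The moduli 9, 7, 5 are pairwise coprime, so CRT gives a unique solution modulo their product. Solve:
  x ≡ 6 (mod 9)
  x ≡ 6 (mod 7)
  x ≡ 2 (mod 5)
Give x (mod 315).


Moduli 9, 7, 5 are pairwise coprime; by CRT there is a unique solution modulo M = 9 · 7 · 5 = 315.
Solve pairwise, accumulating the modulus:
  Start with x ≡ 6 (mod 9).
  Combine with x ≡ 6 (mod 7): since gcd(9, 7) = 1, we get a unique residue mod 63.
    Write x = 6 + 9·t and substitute into x ≡ 6 (mod 7): 9·t ≡ 6 − 6 = 0 (mod 7).
    Reduce coefficients mod 7: 2·t ≡ 0 (mod 7).
    The inverse of 2 mod 7 is 4 (since 2·4 = 8 = 1·7 + 1), so t ≡ 4·0 = 0 ≡ 0 (mod 7).
    Then x = 6 + 9·0 = 6, valid modulo lcm(9, 7) = 63: x ≡ 6 (mod 63).
  Combine with x ≡ 2 (mod 5): since gcd(63, 5) = 1, we get a unique residue mod 315.
    Write x = 6 + 63·t and substitute into x ≡ 2 (mod 5): 63·t ≡ 2 − 6 = -4 (mod 5).
    Reduce coefficients mod 5: 3·t ≡ 1 (mod 5).
    The inverse of 3 mod 5 is 2 (since 3·2 = 6 = 1·5 + 1), so t ≡ 2·1 = 2 ≡ 2 (mod 5).
    Then x = 6 + 63·2 = 132, valid modulo lcm(63, 5) = 315: x ≡ 132 (mod 315).
Verify: 132 mod 9 = 6 ✓, 132 mod 7 = 6 ✓, 132 mod 5 = 2 ✓.

x ≡ 132 (mod 315).


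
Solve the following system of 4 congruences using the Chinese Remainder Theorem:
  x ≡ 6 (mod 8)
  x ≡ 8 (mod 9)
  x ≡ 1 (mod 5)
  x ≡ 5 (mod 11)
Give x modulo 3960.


Product of moduli M = 8 · 9 · 5 · 11 = 3960.
Merge one congruence at a time:
  Start: x ≡ 6 (mod 8).
  Combine with x ≡ 8 (mod 9); new modulus lcm = 72.
    Write x = 6 + 8·t and substitute into x ≡ 8 (mod 9): 8·t ≡ 8 − 6 = 2 (mod 9).
    The inverse of 8 mod 9 is 8 (since 8·8 = 64 = 7·9 + 1), so t ≡ 8·2 = 16 ≡ 7 (mod 9).
    Then x = 6 + 8·7 = 62, valid modulo lcm(8, 9) = 72: x ≡ 62 (mod 72).
  Combine with x ≡ 1 (mod 5); new modulus lcm = 360.
    Write x = 62 + 72·t and substitute into x ≡ 1 (mod 5): 72·t ≡ 1 − 62 = -61 (mod 5).
    Reduce coefficients mod 5: 2·t ≡ 4 (mod 5).
    The inverse of 2 mod 5 is 3 (since 2·3 = 6 = 1·5 + 1), so t ≡ 3·4 = 12 ≡ 2 (mod 5).
    Then x = 62 + 72·2 = 206, valid modulo lcm(72, 5) = 360: x ≡ 206 (mod 360).
  Combine with x ≡ 5 (mod 11); new modulus lcm = 3960.
    Write x = 206 + 360·t and substitute into x ≡ 5 (mod 11): 360·t ≡ 5 − 206 = -201 (mod 11).
    Reduce coefficients mod 11: 8·t ≡ 8 (mod 11).
    The inverse of 8 mod 11 is 7 (since 8·7 = 56 = 5·11 + 1), so t ≡ 7·8 = 56 ≡ 1 (mod 11).
    Then x = 206 + 360·1 = 566, valid modulo lcm(360, 11) = 3960: x ≡ 566 (mod 3960).
Verify against each original: 566 mod 8 = 6, 566 mod 9 = 8, 566 mod 5 = 1, 566 mod 11 = 5.

x ≡ 566 (mod 3960).


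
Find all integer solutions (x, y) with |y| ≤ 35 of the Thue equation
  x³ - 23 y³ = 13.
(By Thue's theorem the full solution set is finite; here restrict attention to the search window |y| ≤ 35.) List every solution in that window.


The equation is x³ - 23y³ = 13. For fixed y, x³ = 23·y³ + 13, so a solution requires the RHS to be a perfect cube.
Strategy: iterate y from -35 to 35, compute RHS = 23·y³ + 13, and check whether it is a (positive or negative) perfect cube.
Check small values of y:
  y = 0: RHS = 13 is not a perfect cube.
  y = 1: RHS = 36 is not a perfect cube.
  y = -1: RHS = -10 is not a perfect cube.
  y = 2: RHS = 197 is not a perfect cube.
  y = -2: RHS = -171 is not a perfect cube.
  y = 3: RHS = 634 is not a perfect cube.
  y = -3: RHS = -608 is not a perfect cube.
Continuing the search up to |y| = 35 finds no solutions either.
No (x, y) in the scanned range satisfies the equation.

No integer solutions with |y| ≤ 35.


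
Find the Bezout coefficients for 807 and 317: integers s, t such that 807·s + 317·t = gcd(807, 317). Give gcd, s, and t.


Euclidean algorithm on (807, 317) — divide until remainder is 0:
  807 = 2 · 317 + 173
  317 = 1 · 173 + 144
  173 = 1 · 144 + 29
  144 = 4 · 29 + 28
  29 = 1 · 28 + 1
  28 = 28 · 1 + 0
gcd(807, 317) = 1.
Track Bezout coefficients alongside the remainders: start with r₀ = 807 = a·1 + b·0 (s = 1, t = 0) and r₁ = 317 = a·0 + b·1 (s = 0, t = 1); each new remainder r_{k+1} = r_{k-1} − q_k·r_k inherits s_{k+1} = s_{k-1} − q_k·s_k, t_{k+1} = t_{k-1} − q_k·t_k, so r_k = a·s_k + b·t_k at every step:
  q = 2: r = 173, s = 1 − 2·0 = 1, t = 0 − 2·1 = -2  (check: 807·1 + 317·(-2) = 173)
  q = 1: r = 144, s = 0 − 1·1 = -1, t = 1 − 1·(-2) = 3  (check: 807·(-1) + 317·3 = 144)
  q = 1: r = 29, s = 1 − 1·(-1) = 2, t = -2 − 1·3 = -5  (check: 807·2 + 317·(-5) = 29)
  q = 4: r = 28, s = -1 − 4·2 = -9, t = 3 − 4·(-5) = 23  (check: 807·(-9) + 317·23 = 28)
  q = 1: r = 1, s = 2 − 1·(-9) = 11, t = -5 − 1·23 = -28  (check: 807·11 + 317·(-28) = 1)
The row with r = 1 (the gcd) gives the Bezout coefficients s = 11, t = -28.
Result: 807 · (11) + 317 · (-28) = 1.

gcd(807, 317) = 1; s = 11, t = -28 (check: 807·11 + 317·(-28) = 1).


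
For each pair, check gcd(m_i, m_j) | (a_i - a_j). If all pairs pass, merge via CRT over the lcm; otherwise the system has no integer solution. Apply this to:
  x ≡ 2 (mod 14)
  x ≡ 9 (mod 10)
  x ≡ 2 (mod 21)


Moduli 14, 10, 21 are not pairwise coprime, so CRT works modulo lcm(m_i) when all pairwise compatibility conditions hold.
Pairwise compatibility: gcd(m_i, m_j) must divide a_i - a_j for every pair.
Merge one congruence at a time:
  Start: x ≡ 2 (mod 14).
  Combine with x ≡ 9 (mod 10): gcd(14, 10) = 2, and 9 - 2 = 7 is NOT divisible by 2.
    ⇒ system is inconsistent (no integer solution).

No solution (the system is inconsistent).


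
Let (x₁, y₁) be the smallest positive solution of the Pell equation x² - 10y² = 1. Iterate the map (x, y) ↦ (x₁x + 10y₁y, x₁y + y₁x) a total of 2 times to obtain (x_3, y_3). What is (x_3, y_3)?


Step 1: Find the fundamental solution (x₁, y₁) of x² - 10y² = 1.
  Expand √10 as a continued fraction. a₀ = ⌊√10⌋ = 3; iterate m_{k+1} = d_k·a_k − m_k, d_{k+1} = (10 − m_{k+1}²)/d_k, a_{k+1} = ⌊(a₀ + m_{k+1})/d_{k+1}⌋ (starting m₀ = 0, d₀ = 1), with convergents p_k = a_k·p_{k-1} + p_{k-2}, q_k = a_k·q_{k-1} + q_{k-2} (p₋₁ = 1, q₋₁ = 0):
  k = 0: a₀ = 3; p₀/q₀ = 3/1; p₀² − 10·q₀² = 9 − 10 = -1.
  k = 1: m = 3, d = 1, a = ⌊(3 + 3)/1⌋ = 6; p/q = (6·3 + 1)/(6·1 + 0) = 19/6; p² − 10·q² = 361 − 360 = 1.
  The first convergent with p² − 10·q² = 1 gives the fundamental solution (x₁, y₁) = (19, 6).
Step 2: Apply the recurrence (x_{n+1}, y_{n+1}) = (x₁x_n + 10y₁y_n, x₁y_n + y₁x_n) repeatedly.
  From (x_1, y_1) = (19, 6): x_2 = 19·19 + 10·6·6 = 721; y_2 = 19·6 + 6·19 = 228.
  From (x_2, y_2) = (721, 228): x_3 = 19·721 + 10·6·228 = 27379; y_3 = 19·228 + 6·721 = 8658.
Step 3: Verify x_3² - 10·y_3² = 749609641 - 749609640 = 1 (should be 1). ✓

(x_1, y_1) = (19, 6); (x_3, y_3) = (27379, 8658).


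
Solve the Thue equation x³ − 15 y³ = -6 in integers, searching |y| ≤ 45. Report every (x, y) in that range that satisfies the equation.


The equation is x³ - 15y³ = -6. For fixed y, x³ = 15·y³ − 6, so a solution requires the RHS to be a perfect cube.
Strategy: iterate y from -45 to 45, compute RHS = 15·y³ − 6, and check whether it is a (positive or negative) perfect cube.
Check small values of y:
  y = 0: RHS = -6 is not a perfect cube.
  y = 1: RHS = 9 is not a perfect cube.
  y = -1: RHS = -21 is not a perfect cube.
  y = 2: RHS = 114 is not a perfect cube.
  y = -2: RHS = -126 is not a perfect cube.
  y = 3: RHS = 399 is not a perfect cube.
  y = -3: RHS = -411 is not a perfect cube.
Continuing the search up to |y| = 45 finds no solutions either.
No (x, y) in the scanned range satisfies the equation.

No integer solutions with |y| ≤ 45.


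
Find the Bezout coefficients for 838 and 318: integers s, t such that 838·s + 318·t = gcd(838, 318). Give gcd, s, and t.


Euclidean algorithm on (838, 318) — divide until remainder is 0:
  838 = 2 · 318 + 202
  318 = 1 · 202 + 116
  202 = 1 · 116 + 86
  116 = 1 · 86 + 30
  86 = 2 · 30 + 26
  30 = 1 · 26 + 4
  26 = 6 · 4 + 2
  4 = 2 · 2 + 0
gcd(838, 318) = 2.
Track Bezout coefficients alongside the remainders: start with r₀ = 838 = a·1 + b·0 (s = 1, t = 0) and r₁ = 318 = a·0 + b·1 (s = 0, t = 1); each new remainder r_{k+1} = r_{k-1} − q_k·r_k inherits s_{k+1} = s_{k-1} − q_k·s_k, t_{k+1} = t_{k-1} − q_k·t_k, so r_k = a·s_k + b·t_k at every step:
  q = 2: r = 202, s = 1 − 2·0 = 1, t = 0 − 2·1 = -2  (check: 838·1 + 318·(-2) = 202)
  q = 1: r = 116, s = 0 − 1·1 = -1, t = 1 − 1·(-2) = 3  (check: 838·(-1) + 318·3 = 116)
  q = 1: r = 86, s = 1 − 1·(-1) = 2, t = -2 − 1·3 = -5  (check: 838·2 + 318·(-5) = 86)
  q = 1: r = 30, s = -1 − 1·2 = -3, t = 3 − 1·(-5) = 8  (check: 838·(-3) + 318·8 = 30)
  q = 2: r = 26, s = 2 − 2·(-3) = 8, t = -5 − 2·8 = -21  (check: 838·8 + 318·(-21) = 26)
  q = 1: r = 4, s = -3 − 1·8 = -11, t = 8 − 1·(-21) = 29  (check: 838·(-11) + 318·29 = 4)
  q = 6: r = 2, s = 8 − 6·(-11) = 74, t = -21 − 6·29 = -195  (check: 838·74 + 318·(-195) = 2)
The row with r = 2 (the gcd) gives the Bezout coefficients s = 74, t = -195.
Result: 838 · (74) + 318 · (-195) = 2.

gcd(838, 318) = 2; s = 74, t = -195 (check: 838·74 + 318·(-195) = 2).


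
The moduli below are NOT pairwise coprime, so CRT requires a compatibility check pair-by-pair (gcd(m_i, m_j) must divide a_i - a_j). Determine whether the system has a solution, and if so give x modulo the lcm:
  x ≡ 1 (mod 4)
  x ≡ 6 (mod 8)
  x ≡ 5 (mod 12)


Moduli 4, 8, 12 are not pairwise coprime, so CRT works modulo lcm(m_i) when all pairwise compatibility conditions hold.
Pairwise compatibility: gcd(m_i, m_j) must divide a_i - a_j for every pair.
Merge one congruence at a time:
  Start: x ≡ 1 (mod 4).
  Combine with x ≡ 6 (mod 8): gcd(4, 8) = 4, and 6 - 1 = 5 is NOT divisible by 4.
    ⇒ system is inconsistent (no integer solution).

No solution (the system is inconsistent).


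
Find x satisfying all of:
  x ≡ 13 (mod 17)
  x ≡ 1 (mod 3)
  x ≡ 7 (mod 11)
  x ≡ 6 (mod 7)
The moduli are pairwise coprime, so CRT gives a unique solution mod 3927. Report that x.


Product of moduli M = 17 · 3 · 11 · 7 = 3927.
Merge one congruence at a time:
  Start: x ≡ 13 (mod 17).
  Combine with x ≡ 1 (mod 3); new modulus lcm = 51.
    Write x = 13 + 17·t and substitute into x ≡ 1 (mod 3): 17·t ≡ 1 − 13 = -12 (mod 3).
    Reduce coefficients mod 3: 2·t ≡ 0 (mod 3).
    The inverse of 2 mod 3 is 2 (since 2·2 = 4 = 1·3 + 1), so t ≡ 2·0 = 0 ≡ 0 (mod 3).
    Then x = 13 + 17·0 = 13, valid modulo lcm(17, 3) = 51: x ≡ 13 (mod 51).
  Combine with x ≡ 7 (mod 11); new modulus lcm = 561.
    Write x = 13 + 51·t and substitute into x ≡ 7 (mod 11): 51·t ≡ 7 − 13 = -6 (mod 11).
    Reduce coefficients mod 11: 7·t ≡ 5 (mod 11).
    The inverse of 7 mod 11 is 8 (since 7·8 = 56 = 5·11 + 1), so t ≡ 8·5 = 40 ≡ 7 (mod 11).
    Then x = 13 + 51·7 = 370, valid modulo lcm(51, 11) = 561: x ≡ 370 (mod 561).
  Combine with x ≡ 6 (mod 7); new modulus lcm = 3927.
    Write x = 370 + 561·t and substitute into x ≡ 6 (mod 7): 561·t ≡ 6 − 370 = -364 (mod 7).
    Reduce coefficients mod 7: 1·t ≡ 0 (mod 7).
    So t ≡ 0 (mod 7).
    Then x = 370 + 561·0 = 370, valid modulo lcm(561, 7) = 3927: x ≡ 370 (mod 3927).
Verify against each original: 370 mod 17 = 13, 370 mod 3 = 1, 370 mod 11 = 7, 370 mod 7 = 6.

x ≡ 370 (mod 3927).


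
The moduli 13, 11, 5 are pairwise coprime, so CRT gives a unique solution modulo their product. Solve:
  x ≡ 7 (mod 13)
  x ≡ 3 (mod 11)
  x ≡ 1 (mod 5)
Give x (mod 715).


Moduli 13, 11, 5 are pairwise coprime; by CRT there is a unique solution modulo M = 13 · 11 · 5 = 715.
Solve pairwise, accumulating the modulus:
  Start with x ≡ 7 (mod 13).
  Combine with x ≡ 3 (mod 11): since gcd(13, 11) = 1, we get a unique residue mod 143.
    Write x = 7 + 13·t and substitute into x ≡ 3 (mod 11): 13·t ≡ 3 − 7 = -4 (mod 11).
    Reduce coefficients mod 11: 2·t ≡ 7 (mod 11).
    The inverse of 2 mod 11 is 6 (since 2·6 = 12 = 1·11 + 1), so t ≡ 6·7 = 42 ≡ 9 (mod 11).
    Then x = 7 + 13·9 = 124, valid modulo lcm(13, 11) = 143: x ≡ 124 (mod 143).
  Combine with x ≡ 1 (mod 5): since gcd(143, 5) = 1, we get a unique residue mod 715.
    Write x = 124 + 143·t and substitute into x ≡ 1 (mod 5): 143·t ≡ 1 − 124 = -123 (mod 5).
    Reduce coefficients mod 5: 3·t ≡ 2 (mod 5).
    The inverse of 3 mod 5 is 2 (since 3·2 = 6 = 1·5 + 1), so t ≡ 2·2 = 4 ≡ 4 (mod 5).
    Then x = 124 + 143·4 = 696, valid modulo lcm(143, 5) = 715: x ≡ 696 (mod 715).
Verify: 696 mod 13 = 7 ✓, 696 mod 11 = 3 ✓, 696 mod 5 = 1 ✓.

x ≡ 696 (mod 715).


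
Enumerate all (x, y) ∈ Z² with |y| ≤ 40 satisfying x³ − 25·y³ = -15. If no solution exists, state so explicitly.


The equation is x³ - 25y³ = -15. For fixed y, x³ = 25·y³ − 15, so a solution requires the RHS to be a perfect cube.
Strategy: iterate y from -40 to 40, compute RHS = 25·y³ − 15, and check whether it is a (positive or negative) perfect cube.
Check small values of y:
  y = 0: RHS = -15 is not a perfect cube.
  y = 1: RHS = 10 is not a perfect cube.
  y = -1: RHS = -40 is not a perfect cube.
  y = 2: RHS = 185 is not a perfect cube.
  y = -2: RHS = -215 is not a perfect cube.
  y = 3: RHS = 660 is not a perfect cube.
  y = -3: RHS = -690 is not a perfect cube.
Continuing the search up to |y| = 40 finds no solutions either.
No (x, y) in the scanned range satisfies the equation.

No integer solutions with |y| ≤ 40.


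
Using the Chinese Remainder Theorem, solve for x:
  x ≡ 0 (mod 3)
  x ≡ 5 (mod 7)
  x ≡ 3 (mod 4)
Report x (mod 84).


Moduli 3, 7, 4 are pairwise coprime; by CRT there is a unique solution modulo M = 3 · 7 · 4 = 84.
Solve pairwise, accumulating the modulus:
  Start with x ≡ 0 (mod 3).
  Combine with x ≡ 5 (mod 7): since gcd(3, 7) = 1, we get a unique residue mod 21.
    Write x = 0 + 3·t and substitute into x ≡ 5 (mod 7): 3·t ≡ 5 − 0 = 5 (mod 7).
    The inverse of 3 mod 7 is 5 (since 3·5 = 15 = 2·7 + 1), so t ≡ 5·5 = 25 ≡ 4 (mod 7).
    Then x = 0 + 3·4 = 12, valid modulo lcm(3, 7) = 21: x ≡ 12 (mod 21).
  Combine with x ≡ 3 (mod 4): since gcd(21, 4) = 1, we get a unique residue mod 84.
    Write x = 12 + 21·t and substitute into x ≡ 3 (mod 4): 21·t ≡ 3 − 12 = -9 (mod 4).
    Reduce coefficients mod 4: 1·t ≡ 3 (mod 4).
    So t ≡ 3 (mod 4).
    Then x = 12 + 21·3 = 75, valid modulo lcm(21, 4) = 84: x ≡ 75 (mod 84).
Verify: 75 mod 3 = 0 ✓, 75 mod 7 = 5 ✓, 75 mod 4 = 3 ✓.

x ≡ 75 (mod 84).


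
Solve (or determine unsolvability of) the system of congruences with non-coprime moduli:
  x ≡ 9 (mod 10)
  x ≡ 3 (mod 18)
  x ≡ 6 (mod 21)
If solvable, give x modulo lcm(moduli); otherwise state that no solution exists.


Moduli 10, 18, 21 are not pairwise coprime, so CRT works modulo lcm(m_i) when all pairwise compatibility conditions hold.
Pairwise compatibility: gcd(m_i, m_j) must divide a_i - a_j for every pair.
Merge one congruence at a time:
  Start: x ≡ 9 (mod 10).
  Combine with x ≡ 3 (mod 18): gcd(10, 18) = 2; 3 - 9 = -6, which IS divisible by 2, so compatible.
    Write x = 9 + 10·t and substitute into x ≡ 3 (mod 18): 10·t ≡ 3 − 9 = -6 (mod 18).
    Divide the congruence (and modulus) by g = 2: 5·t ≡ -3 (mod 9).
    Reduce coefficients mod 9: 5·t ≡ 6 (mod 9).
    The inverse of 5 mod 9 is 2 (since 5·2 = 10 = 1·9 + 1), so t ≡ 2·6 = 12 ≡ 3 (mod 9).
    Then x = 9 + 10·3 = 39, valid modulo lcm(10, 18) = 90: x ≡ 39 (mod 90).
  Combine with x ≡ 6 (mod 21): gcd(90, 21) = 3; 6 - 39 = -33, which IS divisible by 3, so compatible.
    Write x = 39 + 90·t and substitute into x ≡ 6 (mod 21): 90·t ≡ 6 − 39 = -33 (mod 21).
    Divide the congruence (and modulus) by g = 3: 30·t ≡ -11 (mod 7).
    Reduce coefficients mod 7: 2·t ≡ 3 (mod 7).
    The inverse of 2 mod 7 is 4 (since 2·4 = 8 = 1·7 + 1), so t ≡ 4·3 = 12 ≡ 5 (mod 7).
    Then x = 39 + 90·5 = 489, valid modulo lcm(90, 21) = 630: x ≡ 489 (mod 630).
Verify: 489 mod 10 = 9, 489 mod 18 = 3, 489 mod 21 = 6.

x ≡ 489 (mod 630).


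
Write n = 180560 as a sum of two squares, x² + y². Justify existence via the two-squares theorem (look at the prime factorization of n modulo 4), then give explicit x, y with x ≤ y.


Step 1: Factor n = 180560 = 2^4 · 5 · 37 · 61.
Step 2: Check the mod-4 condition on each prime factor: 2 = 2 (special); 5 ≡ 1 (mod 4), exponent 1; 37 ≡ 1 (mod 4), exponent 1; 61 ≡ 1 (mod 4), exponent 1.
All primes ≡ 3 (mod 4) appear to even exponent (or don't appear), so by the two-squares theorem n IS expressible as a sum of two squares.
Step 3: Build a representation. Group n = k² · m with k = 4 and m = 5 · 37 · 61 = 11285 (a product of primes ≡ 1 (mod 4)); a representation of m scales to one of n via (k·x)² + (k·y)² = k²(x² + y²). Each prime p ≡ 1 (mod 4) is itself a sum of two squares; find a² by testing p − a² for a perfect square:
  5: 5 − 1² = 4 = 2² ⇒ 5 = 1² + 2².
  37: 37 − 1² = 36 = 6² ⇒ 37 = 1² + 6².
  61: 61 − 1² = 60, 61 − 2² = 57, 61 − 3² = 52, 61 − 4² = 45, 61 − 5² = 36 = 6² ⇒ 61 = 5² + 6².
  Combine using the Brahmagupta–Fibonacci identity (a² + b²)(c² + d²) = (ac − bd)² + (ad + bc)² = (ac + bd)² + (ad − bc)²:
  5 · 37 = 185: from (1² + 2²)(1² + 6²), take (1·1 − 2·6, 1·6 + 2·1) = (1 − 12, 6 + 2) = (-11, 8); dropping signs (only squares matter) gives (11, 8); check 11² + 8² = 121 + 64 = 185 ✓.
  185 · 61 = 11285: from (11² + 8²)(5² + 6²), take (11·5 − 8·6, 11·6 + 8·5) = (55 − 48, 66 + 40) = (7, 106); check 7² + 106² = 49 + 11236 = 11285 ✓.
  Scale by k = 4: (4·7, 4·106) = (28, 424).
Step 4: Order so x ≤ y and verify: 28² + 424² = 784 + 179776 = 180560 = n. ✓

n = 180560 = 28² + 424² (one valid representation with x ≤ y).


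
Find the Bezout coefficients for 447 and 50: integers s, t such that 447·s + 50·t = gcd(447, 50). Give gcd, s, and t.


Euclidean algorithm on (447, 50) — divide until remainder is 0:
  447 = 8 · 50 + 47
  50 = 1 · 47 + 3
  47 = 15 · 3 + 2
  3 = 1 · 2 + 1
  2 = 2 · 1 + 0
gcd(447, 50) = 1.
Track Bezout coefficients alongside the remainders: start with r₀ = 447 = a·1 + b·0 (s = 1, t = 0) and r₁ = 50 = a·0 + b·1 (s = 0, t = 1); each new remainder r_{k+1} = r_{k-1} − q_k·r_k inherits s_{k+1} = s_{k-1} − q_k·s_k, t_{k+1} = t_{k-1} − q_k·t_k, so r_k = a·s_k + b·t_k at every step:
  q = 8: r = 47, s = 1 − 8·0 = 1, t = 0 − 8·1 = -8  (check: 447·1 + 50·(-8) = 47)
  q = 1: r = 3, s = 0 − 1·1 = -1, t = 1 − 1·(-8) = 9  (check: 447·(-1) + 50·9 = 3)
  q = 15: r = 2, s = 1 − 15·(-1) = 16, t = -8 − 15·9 = -143  (check: 447·16 + 50·(-143) = 2)
  q = 1: r = 1, s = -1 − 1·16 = -17, t = 9 − 1·(-143) = 152  (check: 447·(-17) + 50·152 = 1)
The row with r = 1 (the gcd) gives the Bezout coefficients s = -17, t = 152.
Result: 447 · (-17) + 50 · (152) = 1.

gcd(447, 50) = 1; s = -17, t = 152 (check: 447·(-17) + 50·152 = 1).


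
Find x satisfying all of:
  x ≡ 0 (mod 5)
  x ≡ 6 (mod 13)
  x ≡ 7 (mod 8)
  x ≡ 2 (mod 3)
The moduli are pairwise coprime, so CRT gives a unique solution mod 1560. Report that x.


Product of moduli M = 5 · 13 · 8 · 3 = 1560.
Merge one congruence at a time:
  Start: x ≡ 0 (mod 5).
  Combine with x ≡ 6 (mod 13); new modulus lcm = 65.
    Write x = 0 + 5·t and substitute into x ≡ 6 (mod 13): 5·t ≡ 6 − 0 = 6 (mod 13).
    The inverse of 5 mod 13 is 8 (since 5·8 = 40 = 3·13 + 1), so t ≡ 8·6 = 48 ≡ 9 (mod 13).
    Then x = 0 + 5·9 = 45, valid modulo lcm(5, 13) = 65: x ≡ 45 (mod 65).
  Combine with x ≡ 7 (mod 8); new modulus lcm = 520.
    Write x = 45 + 65·t and substitute into x ≡ 7 (mod 8): 65·t ≡ 7 − 45 = -38 (mod 8).
    Reduce coefficients mod 8: 1·t ≡ 2 (mod 8).
    So t ≡ 2 (mod 8).
    Then x = 45 + 65·2 = 175, valid modulo lcm(65, 8) = 520: x ≡ 175 (mod 520).
  Combine with x ≡ 2 (mod 3); new modulus lcm = 1560.
    Write x = 175 + 520·t and substitute into x ≡ 2 (mod 3): 520·t ≡ 2 − 175 = -173 (mod 3).
    Reduce coefficients mod 3: 1·t ≡ 1 (mod 3).
    So t ≡ 1 (mod 3).
    Then x = 175 + 520·1 = 695, valid modulo lcm(520, 3) = 1560: x ≡ 695 (mod 1560).
Verify against each original: 695 mod 5 = 0, 695 mod 13 = 6, 695 mod 8 = 7, 695 mod 3 = 2.

x ≡ 695 (mod 1560).


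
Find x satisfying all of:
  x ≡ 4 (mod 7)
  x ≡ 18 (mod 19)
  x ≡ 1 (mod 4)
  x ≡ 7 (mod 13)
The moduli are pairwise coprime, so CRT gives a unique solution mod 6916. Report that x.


Product of moduli M = 7 · 19 · 4 · 13 = 6916.
Merge one congruence at a time:
  Start: x ≡ 4 (mod 7).
  Combine with x ≡ 18 (mod 19); new modulus lcm = 133.
    Write x = 4 + 7·t and substitute into x ≡ 18 (mod 19): 7·t ≡ 18 − 4 = 14 (mod 19).
    The inverse of 7 mod 19 is 11 (since 7·11 = 77 = 4·19 + 1), so t ≡ 11·14 = 154 ≡ 2 (mod 19).
    Then x = 4 + 7·2 = 18, valid modulo lcm(7, 19) = 133: x ≡ 18 (mod 133).
  Combine with x ≡ 1 (mod 4); new modulus lcm = 532.
    Write x = 18 + 133·t and substitute into x ≡ 1 (mod 4): 133·t ≡ 1 − 18 = -17 (mod 4).
    Reduce coefficients mod 4: 1·t ≡ 3 (mod 4).
    So t ≡ 3 (mod 4).
    Then x = 18 + 133·3 = 417, valid modulo lcm(133, 4) = 532: x ≡ 417 (mod 532).
  Combine with x ≡ 7 (mod 13); new modulus lcm = 6916.
    Write x = 417 + 532·t and substitute into x ≡ 7 (mod 13): 532·t ≡ 7 − 417 = -410 (mod 13).
    Reduce coefficients mod 13: 12·t ≡ 6 (mod 13).
    The inverse of 12 mod 13 is 12 (since 12·12 = 144 = 11·13 + 1), so t ≡ 12·6 = 72 ≡ 7 (mod 13).
    Then x = 417 + 532·7 = 4141, valid modulo lcm(532, 13) = 6916: x ≡ 4141 (mod 6916).
Verify against each original: 4141 mod 7 = 4, 4141 mod 19 = 18, 4141 mod 4 = 1, 4141 mod 13 = 7.

x ≡ 4141 (mod 6916).


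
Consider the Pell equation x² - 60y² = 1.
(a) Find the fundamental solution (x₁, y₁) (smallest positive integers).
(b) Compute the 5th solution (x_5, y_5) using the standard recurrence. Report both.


Step 1: Find the fundamental solution (x₁, y₁) of x² - 60y² = 1.
  Expand √60 as a continued fraction. a₀ = ⌊√60⌋ = 7; iterate m_{k+1} = d_k·a_k − m_k, d_{k+1} = (60 − m_{k+1}²)/d_k, a_{k+1} = ⌊(a₀ + m_{k+1})/d_{k+1}⌋ (starting m₀ = 0, d₀ = 1), with convergents p_k = a_k·p_{k-1} + p_{k-2}, q_k = a_k·q_{k-1} + q_{k-2} (p₋₁ = 1, q₋₁ = 0):
  k = 0: a₀ = 7; p₀/q₀ = 7/1; p₀² − 60·q₀² = 49 − 60 = -11.
  k = 1: m = 7, d = 11, a = ⌊(7 + 7)/11⌋ = 1; p/q = (1·7 + 1)/(1·1 + 0) = 8/1; p² − 60·q² = 64 − 60 = 4.
  k = 2: m = 4, d = 4, a = ⌊(7 + 4)/4⌋ = 2; p/q = (2·8 + 7)/(2·1 + 1) = 23/3; p² − 60·q² = 529 − 540 = -11.
  k = 3: m = 4, d = 11, a = ⌊(7 + 4)/11⌋ = 1; p/q = (1·23 + 8)/(1·3 + 1) = 31/4; p² − 60·q² = 961 − 960 = 1.
  The first convergent with p² − 60·q² = 1 gives the fundamental solution (x₁, y₁) = (31, 4).
Step 2: Apply the recurrence (x_{n+1}, y_{n+1}) = (x₁x_n + 60y₁y_n, x₁y_n + y₁x_n) repeatedly.
  From (x_1, y_1) = (31, 4): x_2 = 31·31 + 60·4·4 = 1921; y_2 = 31·4 + 4·31 = 248.
  From (x_2, y_2) = (1921, 248): x_3 = 31·1921 + 60·4·248 = 119071; y_3 = 31·248 + 4·1921 = 15372.
  From (x_3, y_3) = (119071, 15372): x_4 = 31·119071 + 60·4·15372 = 7380481; y_4 = 31·15372 + 4·119071 = 952816.
  From (x_4, y_4) = (7380481, 952816): x_5 = 31·7380481 + 60·4·952816 = 457470751; y_5 = 31·952816 + 4·7380481 = 59059220.
Step 3: Verify x_5² - 60·y_5² = 209279488020504001 - 209279488020504000 = 1 (should be 1). ✓

(x_1, y_1) = (31, 4); (x_5, y_5) = (457470751, 59059220).


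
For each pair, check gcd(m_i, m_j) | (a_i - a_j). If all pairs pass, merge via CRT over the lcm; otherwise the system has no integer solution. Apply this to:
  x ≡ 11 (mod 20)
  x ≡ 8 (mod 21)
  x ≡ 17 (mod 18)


Moduli 20, 21, 18 are not pairwise coprime, so CRT works modulo lcm(m_i) when all pairwise compatibility conditions hold.
Pairwise compatibility: gcd(m_i, m_j) must divide a_i - a_j for every pair.
Merge one congruence at a time:
  Start: x ≡ 11 (mod 20).
  Combine with x ≡ 8 (mod 21): gcd(20, 21) = 1; 8 - 11 = -3, which IS divisible by 1, so compatible.
    Write x = 11 + 20·t and substitute into x ≡ 8 (mod 21): 20·t ≡ 8 − 11 = -3 (mod 21).
    Reduce coefficients mod 21: 20·t ≡ 18 (mod 21).
    The inverse of 20 mod 21 is 20 (since 20·20 = 400 = 19·21 + 1), so t ≡ 20·18 = 360 ≡ 3 (mod 21).
    Then x = 11 + 20·3 = 71, valid modulo lcm(20, 21) = 420: x ≡ 71 (mod 420).
  Combine with x ≡ 17 (mod 18): gcd(420, 18) = 6; 17 - 71 = -54, which IS divisible by 6, so compatible.
    Write x = 71 + 420·t and substitute into x ≡ 17 (mod 18): 420·t ≡ 17 − 71 = -54 (mod 18).
    Divide the congruence (and modulus) by g = 6: 70·t ≡ -9 (mod 3).
    Reduce coefficients mod 3: 1·t ≡ 0 (mod 3).
    So t ≡ 0 (mod 3).
    Then x = 71 + 420·0 = 71, valid modulo lcm(420, 18) = 1260: x ≡ 71 (mod 1260).
Verify: 71 mod 20 = 11, 71 mod 21 = 8, 71 mod 18 = 17.

x ≡ 71 (mod 1260).


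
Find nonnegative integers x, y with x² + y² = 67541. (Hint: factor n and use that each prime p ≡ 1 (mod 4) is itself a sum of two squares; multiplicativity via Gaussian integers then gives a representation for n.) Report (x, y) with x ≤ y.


Step 1: Factor n = 67541 = 17 · 29 · 137.
Step 2: Check the mod-4 condition on each prime factor: 17 ≡ 1 (mod 4), exponent 1; 29 ≡ 1 (mod 4), exponent 1; 137 ≡ 1 (mod 4), exponent 1.
All primes ≡ 3 (mod 4) appear to even exponent (or don't appear), so by the two-squares theorem n IS expressible as a sum of two squares.
Step 3: Build a representation. Here n = 17 · 29 · 137 is a product of primes ≡ 1 (mod 4). Each prime p ≡ 1 (mod 4) is itself a sum of two squares; find a² by testing p − a² for a perfect square:
  17: 17 − 1² = 16 = 4² ⇒ 17 = 1² + 4².
  29: 29 − 1² = 28, 29 − 2² = 25 = 5² ⇒ 29 = 2² + 5².
  137: 137 − 1² = 136, 137 − 2² = 133, 137 − 3² = 128, 137 − 4² = 121 = 11² ⇒ 137 = 4² + 11².
  Combine using the Brahmagupta–Fibonacci identity (a² + b²)(c² + d²) = (ac − bd)² + (ad + bc)² = (ac + bd)² + (ad − bc)²:
  17 · 29 = 493: from (1² + 4²)(2² + 5²), take (1·2 − 4·5, 1·5 + 4·2) = (2 − 20, 5 + 8) = (-18, 13); dropping signs (only squares matter) gives (18, 13); check 18² + 13² = 324 + 169 = 493 ✓.
  493 · 137 = 67541: from (18² + 13²)(4² + 11²), take (18·4 − 13·11, 18·11 + 13·4) = (72 − 143, 198 + 52) = (-71, 250); dropping signs (only squares matter) gives (71, 250); check 71² + 250² = 5041 + 62500 = 67541 ✓.
Step 4: Order so x ≤ y and verify: 71² + 250² = 5041 + 62500 = 67541 = n. ✓

n = 67541 = 71² + 250² (one valid representation with x ≤ y).


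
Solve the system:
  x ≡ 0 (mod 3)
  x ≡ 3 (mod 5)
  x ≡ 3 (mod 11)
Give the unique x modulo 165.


Moduli 3, 5, 11 are pairwise coprime; by CRT there is a unique solution modulo M = 3 · 5 · 11 = 165.
Solve pairwise, accumulating the modulus:
  Start with x ≡ 0 (mod 3).
  Combine with x ≡ 3 (mod 5): since gcd(3, 5) = 1, we get a unique residue mod 15.
    Write x = 0 + 3·t and substitute into x ≡ 3 (mod 5): 3·t ≡ 3 − 0 = 3 (mod 5).
    The inverse of 3 mod 5 is 2 (since 3·2 = 6 = 1·5 + 1), so t ≡ 2·3 = 6 ≡ 1 (mod 5).
    Then x = 0 + 3·1 = 3, valid modulo lcm(3, 5) = 15: x ≡ 3 (mod 15).
  Combine with x ≡ 3 (mod 11): since gcd(15, 11) = 1, we get a unique residue mod 165.
    Write x = 3 + 15·t and substitute into x ≡ 3 (mod 11): 15·t ≡ 3 − 3 = 0 (mod 11).
    Reduce coefficients mod 11: 4·t ≡ 0 (mod 11).
    The inverse of 4 mod 11 is 3 (since 4·3 = 12 = 1·11 + 1), so t ≡ 3·0 = 0 ≡ 0 (mod 11).
    Then x = 3 + 15·0 = 3, valid modulo lcm(15, 11) = 165: x ≡ 3 (mod 165).
Verify: 3 mod 3 = 0 ✓, 3 mod 5 = 3 ✓, 3 mod 11 = 3 ✓.

x ≡ 3 (mod 165).


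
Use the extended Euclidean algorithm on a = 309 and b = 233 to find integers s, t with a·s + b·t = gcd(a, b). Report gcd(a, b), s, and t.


Euclidean algorithm on (309, 233) — divide until remainder is 0:
  309 = 1 · 233 + 76
  233 = 3 · 76 + 5
  76 = 15 · 5 + 1
  5 = 5 · 1 + 0
gcd(309, 233) = 1.
Track Bezout coefficients alongside the remainders: start with r₀ = 309 = a·1 + b·0 (s = 1, t = 0) and r₁ = 233 = a·0 + b·1 (s = 0, t = 1); each new remainder r_{k+1} = r_{k-1} − q_k·r_k inherits s_{k+1} = s_{k-1} − q_k·s_k, t_{k+1} = t_{k-1} − q_k·t_k, so r_k = a·s_k + b·t_k at every step:
  q = 1: r = 76, s = 1 − 1·0 = 1, t = 0 − 1·1 = -1  (check: 309·1 + 233·(-1) = 76)
  q = 3: r = 5, s = 0 − 3·1 = -3, t = 1 − 3·(-1) = 4  (check: 309·(-3) + 233·4 = 5)
  q = 15: r = 1, s = 1 − 15·(-3) = 46, t = -1 − 15·4 = -61  (check: 309·46 + 233·(-61) = 1)
The row with r = 1 (the gcd) gives the Bezout coefficients s = 46, t = -61.
Result: 309 · (46) + 233 · (-61) = 1.

gcd(309, 233) = 1; s = 46, t = -61 (check: 309·46 + 233·(-61) = 1).
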